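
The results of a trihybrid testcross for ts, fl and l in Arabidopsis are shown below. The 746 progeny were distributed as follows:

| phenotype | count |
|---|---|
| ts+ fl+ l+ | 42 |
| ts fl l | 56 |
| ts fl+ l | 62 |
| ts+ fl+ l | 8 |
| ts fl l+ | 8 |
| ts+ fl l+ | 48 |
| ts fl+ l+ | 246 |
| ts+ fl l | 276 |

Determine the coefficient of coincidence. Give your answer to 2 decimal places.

The two most frequent reciprocal classes, ts+ fl l and ts fl+ l+, are the parental types, so the F1 was ts+ fl l / ts fl+ l+.
The two rarest classes, ts+ fl+ l and ts fl l+, are the double crossovers. Comparing them with the parentals, only the fl allele has switched, so fl is the middle locus and the order is l – fl – ts.
l–fl: (110 + 16)/746 = 0.1689; fl–ts: (98 + 16)/746 = 0.1528.
Expected DCO frequency = 0.1689 × 0.1528 ≈ 0.02581; observed = 16/746 ≈ 0.02145.
Coefficient of coincidence = 0.02145/0.02581 ≈ 0.83.

0.83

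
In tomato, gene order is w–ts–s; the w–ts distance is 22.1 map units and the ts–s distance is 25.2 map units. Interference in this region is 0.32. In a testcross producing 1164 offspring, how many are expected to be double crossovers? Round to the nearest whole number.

44

Map distances give recombination frequencies of 0.221 and 0.252 for the two intervals.
With interference 0.32 (so coincidence = 0.68), expected double-crossover frequency = 0.221 × 0.252 × 0.68 = 0.03787.
Expected number = 0.03787 × 1164 = 44.08 ≈ 44.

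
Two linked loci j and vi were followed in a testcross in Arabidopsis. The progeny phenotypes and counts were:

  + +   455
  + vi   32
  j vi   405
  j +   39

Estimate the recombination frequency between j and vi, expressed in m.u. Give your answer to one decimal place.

7.6 m.u.

The two most frequent classes, + + (455) and j vi (405), are the parental types, so the F1 was + + / j vi.
The recombinant classes are + vi and j +: 32 + 39 = 71.
Recombination frequency = 71/931 = 0.0763 ≈ 7.6%, i.e. 7.6 m.u.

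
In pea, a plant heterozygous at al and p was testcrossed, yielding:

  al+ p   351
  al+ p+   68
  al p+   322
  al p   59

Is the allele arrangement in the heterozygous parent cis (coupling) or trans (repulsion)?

trans

The two most frequent classes are al+ p (351) and al p+ (322); these are the parental (non-recombinant) types.
So the F1 carried al+ p on one chromosome and al p+ on the other — the recessive alleles are on opposite chromosomes (trans / repulsion).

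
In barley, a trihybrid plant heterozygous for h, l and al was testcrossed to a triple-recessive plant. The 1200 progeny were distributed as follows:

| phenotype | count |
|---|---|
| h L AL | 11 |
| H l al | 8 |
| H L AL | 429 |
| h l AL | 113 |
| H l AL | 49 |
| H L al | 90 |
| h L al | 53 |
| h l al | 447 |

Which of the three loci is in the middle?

h

The two most frequent reciprocal classes, h l al and H L AL, are the parental types, so the F1 was h l al / H L AL.
The two rarest classes, H l al and h L AL, are the double crossovers. Comparing them with the parentals, only the h allele has switched, so h is the middle locus and the order is al – h – l.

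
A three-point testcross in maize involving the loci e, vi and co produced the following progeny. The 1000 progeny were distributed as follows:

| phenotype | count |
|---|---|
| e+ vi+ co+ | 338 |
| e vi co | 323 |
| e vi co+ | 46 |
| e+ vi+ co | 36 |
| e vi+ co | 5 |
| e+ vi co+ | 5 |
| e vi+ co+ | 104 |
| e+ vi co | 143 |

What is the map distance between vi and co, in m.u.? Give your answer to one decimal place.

The two most frequent reciprocal classes, e vi co and e+ vi+ co+, are the parental types, so the F1 was e vi co / e+ vi+ co+.
The two rarest classes, e vi+ co and e+ vi co+, are the double crossovers. Comparing them with the parentals, only the vi allele has switched, so vi is the middle locus and the order is co – vi – e.
Crossovers in the co–vi interval produce the single-crossover classes e vi co+ and e+ vi+ co (46 + 36 = 82) plus the double crossovers (10).
RF(co–vi) = (82 + 10) / 1000 = 92/1000 = 0.0920 → 9.2 m.u.

9.2 m.u.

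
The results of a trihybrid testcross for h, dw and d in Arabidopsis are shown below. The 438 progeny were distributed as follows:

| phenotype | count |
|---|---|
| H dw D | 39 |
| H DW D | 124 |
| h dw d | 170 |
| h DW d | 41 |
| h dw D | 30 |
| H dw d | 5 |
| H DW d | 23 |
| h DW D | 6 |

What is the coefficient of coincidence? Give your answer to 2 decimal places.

The two most frequent reciprocal classes, H DW D and h dw d, are the parental types, so the F1 was H DW D / h dw d.
The two rarest classes, h DW D and H dw d, are the double crossovers. Comparing them with the parentals, only the h allele has switched, so h is the middle locus and the order is dw – h – d.
dw–h: (80 + 11)/438 = 0.2078; h–d: (53 + 11)/438 = 0.1461.
Expected DCO frequency = 0.2078 × 0.1461 ≈ 0.03036; observed = 11/438 ≈ 0.02511.
Coefficient of coincidence = 0.02511/0.03036 ≈ 0.83.

0.83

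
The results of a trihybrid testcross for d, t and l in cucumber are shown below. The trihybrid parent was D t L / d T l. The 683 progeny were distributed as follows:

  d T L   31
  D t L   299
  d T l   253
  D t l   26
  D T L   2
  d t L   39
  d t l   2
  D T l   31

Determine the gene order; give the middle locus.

t

The two rarest classes, D T L and d t l, are the double crossovers. Comparing them with the parentals, only the t allele has switched, so t is the middle locus and the order is d – t – l.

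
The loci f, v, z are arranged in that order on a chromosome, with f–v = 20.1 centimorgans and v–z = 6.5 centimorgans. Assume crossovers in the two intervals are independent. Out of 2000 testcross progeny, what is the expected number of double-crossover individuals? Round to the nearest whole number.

26

Map distances give recombination frequencies of 0.201 and 0.065 for the two intervals.
With no interference, expected double-crossover frequency = 0.201 × 0.065 = 0.01307.
Expected number = 0.01307 × 2000 = 26.13 ≈ 26.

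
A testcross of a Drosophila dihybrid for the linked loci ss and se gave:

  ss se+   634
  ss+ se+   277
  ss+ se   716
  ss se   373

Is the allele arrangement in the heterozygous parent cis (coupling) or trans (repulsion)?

The two most frequent classes are ss+ se (716) and ss se+ (634); these are the parental (non-recombinant) types.
So the F1 carried ss+ se on one chromosome and ss se+ on the other — the recessive alleles are on opposite chromosomes (trans / repulsion).

trans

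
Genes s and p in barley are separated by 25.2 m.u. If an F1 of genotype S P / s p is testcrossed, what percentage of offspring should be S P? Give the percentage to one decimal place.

A map distance of 25.2 m.u. corresponds to a recombination frequency of 0.252.
The F1 is S P / s p, so S P is a parental gamete class with expected frequency (1 − r)/2 = 0.748/2 = 0.3740.
That is 0.3740 = 37.4% of the progeny.

37.4%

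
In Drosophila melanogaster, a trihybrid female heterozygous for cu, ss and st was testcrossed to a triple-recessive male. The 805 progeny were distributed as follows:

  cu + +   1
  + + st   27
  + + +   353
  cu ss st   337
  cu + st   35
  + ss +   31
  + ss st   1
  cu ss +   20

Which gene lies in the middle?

cu

The two most frequent reciprocal classes, + + + and cu ss st, are the parental types, so the F1 was + + + / cu ss st.
The two rarest classes, cu + + and + ss st, are the double crossovers. Comparing them with the parentals, only the cu allele has switched, so cu is the middle locus and the order is ss – cu – st.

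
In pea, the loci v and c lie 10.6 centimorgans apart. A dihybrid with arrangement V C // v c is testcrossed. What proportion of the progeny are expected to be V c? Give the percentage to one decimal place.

A map distance of 10.6 centimorgans corresponds to a recombination frequency of 0.106.
The F1 is V C / v c, so V c is a recombinant gamete class with expected frequency r/2 = 0.106/2 = 0.0530.
That is 0.0530 = 5.3% of the progeny.

5.3%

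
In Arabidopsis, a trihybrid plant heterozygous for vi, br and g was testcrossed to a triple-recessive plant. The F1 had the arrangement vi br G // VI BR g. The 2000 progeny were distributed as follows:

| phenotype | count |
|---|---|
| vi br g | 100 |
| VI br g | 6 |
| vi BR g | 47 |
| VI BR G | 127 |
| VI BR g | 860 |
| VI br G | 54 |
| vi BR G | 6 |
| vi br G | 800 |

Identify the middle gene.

The two rarest classes, vi BR G and VI br g, are the double crossovers. Comparing them with the parentals, only the br allele has switched, so br is the middle locus and the order is g – br – vi.

br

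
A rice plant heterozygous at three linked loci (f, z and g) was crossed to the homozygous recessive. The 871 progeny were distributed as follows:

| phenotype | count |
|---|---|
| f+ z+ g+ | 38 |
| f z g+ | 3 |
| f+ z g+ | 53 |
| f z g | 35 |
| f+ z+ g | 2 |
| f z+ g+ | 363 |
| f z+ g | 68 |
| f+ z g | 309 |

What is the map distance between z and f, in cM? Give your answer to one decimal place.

9.0 cM

The two most frequent reciprocal classes, f+ z g and f z+ g+, are the parental types, so the F1 was f+ z g / f z+ g+.
The two rarest classes, f+ z+ g and f z g+, are the double crossovers. Comparing them with the parentals, only the z allele has switched, so z is the middle locus and the order is g – z – f.
Crossovers in the z–f interval produce the single-crossover classes f z g and f+ z+ g+ (35 + 38 = 73) plus the double crossovers (5).
RF(z–f) = (73 + 5) / 871 = 78/871 = 0.0896 → 9.0 cM.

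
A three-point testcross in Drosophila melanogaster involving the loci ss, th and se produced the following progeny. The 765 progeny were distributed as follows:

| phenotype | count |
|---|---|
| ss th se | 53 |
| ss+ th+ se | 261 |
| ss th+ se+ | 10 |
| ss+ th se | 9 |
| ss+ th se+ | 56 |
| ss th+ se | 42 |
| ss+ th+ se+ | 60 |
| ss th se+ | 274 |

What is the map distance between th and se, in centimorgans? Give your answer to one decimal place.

The two most frequent reciprocal classes, ss+ th+ se and ss th se+, are the parental types, so the F1 was ss+ th+ se / ss th se+.
The two rarest classes, ss+ th se and ss th+ se+, are the double crossovers. Comparing them with the parentals, only the th allele has switched, so th is the middle locus and the order is se – th – ss.
Crossovers in the se–th interval produce the single-crossover classes ss+ th+ se+ and ss th se (60 + 53 = 113) plus the double crossovers (19).
RF(se–th) = (113 + 19) / 765 = 132/765 = 0.1725 → 17.3 centimorgans.

17.3 centimorgans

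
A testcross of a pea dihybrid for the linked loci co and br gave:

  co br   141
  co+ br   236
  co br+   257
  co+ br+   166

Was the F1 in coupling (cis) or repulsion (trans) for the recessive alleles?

trans

The two most frequent classes are co+ br (236) and co br+ (257); these are the parental (non-recombinant) types.
So the F1 carried co+ br on one chromosome and co br+ on the other — the recessive alleles are on opposite chromosomes (trans / repulsion).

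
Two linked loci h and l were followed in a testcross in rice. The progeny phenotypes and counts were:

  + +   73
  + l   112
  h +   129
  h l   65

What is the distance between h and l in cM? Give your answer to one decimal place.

36.4 cM

The two most frequent classes, + l (112) and h + (129), are the parental types, so the F1 was + l / h +.
The recombinant classes are + + and h l: 73 + 65 = 138.
Recombination frequency = 138/379 = 0.3641 ≈ 36.4%, i.e. 36.4 cM.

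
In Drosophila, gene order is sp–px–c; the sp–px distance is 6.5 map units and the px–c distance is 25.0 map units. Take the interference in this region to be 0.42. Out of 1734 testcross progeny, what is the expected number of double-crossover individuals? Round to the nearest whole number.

Map distances give recombination frequencies of 0.065 and 0.250 for the two intervals.
With interference 0.42 (so coincidence = 0.58), expected double-crossover frequency = 0.065 × 0.250 × 0.58 = 0.00943.
Expected number = 0.00943 × 1734 = 16.34 ≈ 16.

16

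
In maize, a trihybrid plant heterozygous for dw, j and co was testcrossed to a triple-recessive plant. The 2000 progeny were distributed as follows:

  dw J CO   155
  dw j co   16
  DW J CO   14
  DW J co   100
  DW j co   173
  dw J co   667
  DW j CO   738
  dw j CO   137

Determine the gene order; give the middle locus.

j

The two most frequent reciprocal classes, DW j CO and dw J co, are the parental types, so the F1 was DW j CO / dw J co.
The two rarest classes, DW J CO and dw j co, are the double crossovers. Comparing them with the parentals, only the j allele has switched, so j is the middle locus and the order is co – j – dw.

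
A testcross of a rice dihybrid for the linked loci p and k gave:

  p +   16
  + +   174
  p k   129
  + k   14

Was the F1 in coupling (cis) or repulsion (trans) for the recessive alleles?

The two most frequent classes are + + (174) and p k (129); these are the parental (non-recombinant) types.
So the F1 carried + + on one chromosome and p k on the other — the recessive alleles are on the same chromosome (cis / coupling).

cis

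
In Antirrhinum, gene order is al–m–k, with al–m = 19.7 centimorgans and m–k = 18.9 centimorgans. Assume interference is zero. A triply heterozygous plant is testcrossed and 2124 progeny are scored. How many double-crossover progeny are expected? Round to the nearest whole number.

79

Map distances give recombination frequencies of 0.197 and 0.189 for the two intervals.
With no interference, expected double-crossover frequency = 0.197 × 0.189 = 0.03723.
Expected number = 0.03723 × 2124 = 79.08 ≈ 79.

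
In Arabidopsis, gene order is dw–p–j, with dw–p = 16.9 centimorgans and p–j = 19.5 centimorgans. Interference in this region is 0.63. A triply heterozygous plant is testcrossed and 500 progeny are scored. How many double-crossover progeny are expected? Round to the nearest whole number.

Map distances give recombination frequencies of 0.169 and 0.195 for the two intervals.
With interference 0.63 (so coincidence = 0.37), expected double-crossover frequency = 0.169 × 0.195 × 0.37 = 0.01219.
Expected number = 0.01219 × 500 = 6.10 ≈ 6.

6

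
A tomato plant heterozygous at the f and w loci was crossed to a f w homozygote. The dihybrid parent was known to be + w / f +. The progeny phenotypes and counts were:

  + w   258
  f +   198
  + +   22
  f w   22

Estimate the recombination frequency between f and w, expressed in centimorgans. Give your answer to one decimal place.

8.8 centimorgans

The recombinant classes are + + and f w: 22 + 22 = 44.
Recombination frequency = 44/500 = 0.0880 ≈ 8.8%, i.e. 8.8 centimorgans.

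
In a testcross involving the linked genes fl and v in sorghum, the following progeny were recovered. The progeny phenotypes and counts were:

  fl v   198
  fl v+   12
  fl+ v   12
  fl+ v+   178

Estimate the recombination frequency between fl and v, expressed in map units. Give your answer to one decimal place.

The two most frequent classes, fl+ v+ (178) and fl v (198), are the parental types, so the F1 was fl+ v+ / fl v.
The recombinant classes are fl+ v and fl v+: 12 + 12 = 24.
Recombination frequency = 24/400 = 0.0600 ≈ 6.0%, i.e. 6.0 map units.

6.0 map units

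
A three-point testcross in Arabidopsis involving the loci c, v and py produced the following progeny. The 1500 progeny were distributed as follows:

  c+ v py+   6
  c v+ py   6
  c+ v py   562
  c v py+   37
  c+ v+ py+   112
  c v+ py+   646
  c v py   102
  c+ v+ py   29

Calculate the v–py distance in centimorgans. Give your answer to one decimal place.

The two most frequent reciprocal classes, c+ v py and c v+ py+, are the parental types, so the F1 was c+ v py / c v+ py+.
The two rarest classes, c+ v py+ and c v+ py, are the double crossovers. Comparing them with the parentals, only the py allele has switched, so py is the middle locus and the order is c – py – v.
Crossovers in the py–v interval produce the single-crossover classes c+ v+ py and c v py+ (29 + 37 = 66) plus the double crossovers (12).
RF(py–v) = (66 + 12) / 1500 = 78/1500 = 0.0520 → 5.2 centimorgans.

5.2 centimorgans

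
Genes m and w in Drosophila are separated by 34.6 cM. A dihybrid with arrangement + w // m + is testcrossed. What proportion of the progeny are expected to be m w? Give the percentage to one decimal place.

A map distance of 34.6 cM corresponds to a recombination frequency of 0.346.
The F1 is + w / m +, so m w is a recombinant gamete class with expected frequency r/2 = 0.346/2 = 0.1730.
That is 0.1730 = 17.3% of the progeny.

17.3%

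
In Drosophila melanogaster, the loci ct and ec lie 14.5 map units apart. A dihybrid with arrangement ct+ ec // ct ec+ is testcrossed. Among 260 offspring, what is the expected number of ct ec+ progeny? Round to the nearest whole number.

A map distance of 14.5 map units corresponds to a recombination frequency of 0.145.
The F1 is ct+ ec / ct ec+, so ct ec+ is a parental gamete class with expected frequency (1 − r)/2 = 0.855/2 = 0.4275.
Expected number = 0.4275 × 260 = 111.15 ≈ 111.

111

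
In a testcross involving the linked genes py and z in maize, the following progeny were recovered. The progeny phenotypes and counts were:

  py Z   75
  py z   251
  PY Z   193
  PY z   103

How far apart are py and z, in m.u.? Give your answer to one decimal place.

The two most frequent classes, PY Z (193) and py z (251), are the parental types, so the F1 was PY Z / py z.
The recombinant classes are PY z and py Z: 103 + 75 = 178.
Recombination frequency = 178/622 = 0.2862 ≈ 28.6%, i.e. 28.6 m.u.

28.6 m.u.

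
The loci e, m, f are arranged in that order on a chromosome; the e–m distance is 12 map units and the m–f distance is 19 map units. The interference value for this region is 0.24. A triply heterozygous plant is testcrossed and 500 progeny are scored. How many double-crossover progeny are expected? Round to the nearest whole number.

Map distances give recombination frequencies of 0.120 and 0.190 for the two intervals.
With interference 0.24 (so coincidence = 0.76), expected double-crossover frequency = 0.120 × 0.190 × 0.76 = 0.01733.
Expected number = 0.01733 × 500 = 8.66 ≈ 9.

9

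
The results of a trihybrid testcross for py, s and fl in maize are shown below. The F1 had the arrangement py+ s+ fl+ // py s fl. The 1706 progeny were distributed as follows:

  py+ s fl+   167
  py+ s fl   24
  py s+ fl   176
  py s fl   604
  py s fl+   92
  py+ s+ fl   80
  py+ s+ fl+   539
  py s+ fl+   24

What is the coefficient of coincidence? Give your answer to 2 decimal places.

The two rarest classes, py s+ fl+ and py+ s fl, are the double crossovers. Comparing them with the parentals, only the py allele has switched, so py is the middle locus and the order is fl – py – s.
fl–py: (172 + 48)/1706 = 0.1290; py–s: (343 + 48)/1706 = 0.2292.
Expected DCO frequency = 0.1290 × 0.2292 ≈ 0.02957; observed = 48/1706 ≈ 0.02814.
Coefficient of coincidence = 0.02814/0.02957 ≈ 0.95.

0.95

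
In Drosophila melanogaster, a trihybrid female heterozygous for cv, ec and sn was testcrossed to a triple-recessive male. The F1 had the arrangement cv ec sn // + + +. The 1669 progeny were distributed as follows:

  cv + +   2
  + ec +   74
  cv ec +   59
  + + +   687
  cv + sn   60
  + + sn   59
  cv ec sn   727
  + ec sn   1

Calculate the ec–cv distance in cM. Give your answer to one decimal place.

The two rarest classes, + ec sn and cv + +, are the double crossovers. Comparing them with the parentals, only the cv allele has switched, so cv is the middle locus and the order is ec – cv – sn.
Crossovers in the ec–cv interval produce the single-crossover classes cv + sn and + ec + (60 + 74 = 134) plus the double crossovers (3).
RF(ec–cv) = (134 + 3) / 1669 = 137/1669 = 0.0821 → 8.2 cM.

8.2 cM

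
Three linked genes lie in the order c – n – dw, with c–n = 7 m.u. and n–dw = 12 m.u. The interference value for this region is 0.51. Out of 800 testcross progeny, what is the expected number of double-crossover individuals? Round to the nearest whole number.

Map distances give recombination frequencies of 0.070 and 0.120 for the two intervals.
With interference 0.51 (so coincidence = 0.49), expected double-crossover frequency = 0.070 × 0.120 × 0.49 = 0.00412.
Expected number = 0.00412 × 800 = 3.29 ≈ 3.

3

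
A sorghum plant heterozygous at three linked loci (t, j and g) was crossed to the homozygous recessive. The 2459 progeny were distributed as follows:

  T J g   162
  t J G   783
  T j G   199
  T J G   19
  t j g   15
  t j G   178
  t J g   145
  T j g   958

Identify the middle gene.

The two most frequent reciprocal classes, t J G and T j g, are the parental types, so the F1 was t J G / T j g.
The two rarest classes, T J G and t j g, are the double crossovers. Comparing them with the parentals, only the t allele has switched, so t is the middle locus and the order is g – t – j.

t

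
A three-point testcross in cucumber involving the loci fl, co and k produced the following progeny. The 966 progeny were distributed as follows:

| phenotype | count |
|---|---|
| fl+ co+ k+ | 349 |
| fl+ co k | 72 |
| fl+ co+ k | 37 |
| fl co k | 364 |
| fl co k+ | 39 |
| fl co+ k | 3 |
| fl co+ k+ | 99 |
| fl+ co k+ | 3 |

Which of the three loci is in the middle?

co

The two most frequent reciprocal classes, fl co k and fl+ co+ k+, are the parental types, so the F1 was fl co k / fl+ co+ k+.
The two rarest classes, fl co+ k and fl+ co k+, are the double crossovers. Comparing them with the parentals, only the co allele has switched, so co is the middle locus and the order is k – co – fl.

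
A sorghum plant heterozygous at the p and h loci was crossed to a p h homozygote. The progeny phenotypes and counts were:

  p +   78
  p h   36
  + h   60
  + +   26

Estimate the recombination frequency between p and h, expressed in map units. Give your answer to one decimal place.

The two most frequent classes, + h (60) and p + (78), are the parental types, so the F1 was + h / p +.
The recombinant classes are + + and p h: 26 + 36 = 62.
Recombination frequency = 62/200 = 0.3100 ≈ 31.0%, i.e. 31.0 map units.

31.0 map units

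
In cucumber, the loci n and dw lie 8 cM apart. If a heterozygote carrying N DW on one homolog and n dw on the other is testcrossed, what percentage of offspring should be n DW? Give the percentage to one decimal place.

A map distance of 8 cM corresponds to a recombination frequency of 0.080.
The F1 is N DW / n dw, so n DW is a recombinant gamete class with expected frequency r/2 = 0.080/2 = 0.0400.
That is 0.0400 = 4.0% of the progeny.

4.0%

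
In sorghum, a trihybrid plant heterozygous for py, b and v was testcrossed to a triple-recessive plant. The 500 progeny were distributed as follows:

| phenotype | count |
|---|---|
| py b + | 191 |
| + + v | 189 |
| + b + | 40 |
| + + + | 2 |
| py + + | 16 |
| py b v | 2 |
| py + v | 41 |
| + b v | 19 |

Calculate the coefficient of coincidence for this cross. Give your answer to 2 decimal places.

0.60

The two most frequent reciprocal classes, py b + and + + v, are the parental types, so the F1 was py b + / + + v.
The two rarest classes, py b v and + + +, are the double crossovers. Comparing them with the parentals, only the v allele has switched, so v is the middle locus and the order is py – v – b.
py–v: (81 + 4)/500 = 0.1700; v–b: (35 + 4)/500 = 0.0780.
Expected DCO frequency = 0.1700 × 0.0780 ≈ 0.01326; observed = 4/500 ≈ 0.00800.
Coefficient of coincidence = 0.00800/0.01326 ≈ 0.60.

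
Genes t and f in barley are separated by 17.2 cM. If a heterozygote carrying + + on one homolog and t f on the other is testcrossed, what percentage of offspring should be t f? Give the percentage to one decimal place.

A map distance of 17.2 cM corresponds to a recombination frequency of 0.172.
The F1 is + + / t f, so t f is a parental gamete class with expected frequency (1 − r)/2 = 0.828/2 = 0.4140.
That is 0.4140 = 41.4% of the progeny.

41.4%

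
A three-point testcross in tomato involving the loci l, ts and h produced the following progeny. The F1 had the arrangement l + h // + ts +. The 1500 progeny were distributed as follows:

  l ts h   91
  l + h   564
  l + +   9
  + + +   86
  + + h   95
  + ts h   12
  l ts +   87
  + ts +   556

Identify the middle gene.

The two rarest classes, l + + and + ts h, are the double crossovers. Comparing them with the parentals, only the h allele has switched, so h is the middle locus and the order is ts – h – l.

h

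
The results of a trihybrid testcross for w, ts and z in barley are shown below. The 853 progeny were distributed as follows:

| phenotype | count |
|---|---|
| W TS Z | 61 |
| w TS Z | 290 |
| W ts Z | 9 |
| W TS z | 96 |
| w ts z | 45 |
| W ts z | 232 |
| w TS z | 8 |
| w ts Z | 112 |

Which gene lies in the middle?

z

The two most frequent reciprocal classes, W ts z and w TS Z, are the parental types, so the F1 was W ts z / w TS Z.
The two rarest classes, W ts Z and w TS z, are the double crossovers. Comparing them with the parentals, only the z allele has switched, so z is the middle locus and the order is w – z – ts.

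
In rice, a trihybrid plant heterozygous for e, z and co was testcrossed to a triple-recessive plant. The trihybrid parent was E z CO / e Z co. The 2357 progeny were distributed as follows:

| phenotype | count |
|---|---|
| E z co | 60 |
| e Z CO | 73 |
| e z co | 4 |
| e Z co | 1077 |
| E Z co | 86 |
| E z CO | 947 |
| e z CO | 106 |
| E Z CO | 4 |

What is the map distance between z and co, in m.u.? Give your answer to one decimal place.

6.0 m.u.

The two rarest classes, E Z CO and e z co, are the double crossovers. Comparing them with the parentals, only the z allele has switched, so z is the middle locus and the order is e – z – co.
Crossovers in the z–co interval produce the single-crossover classes E z co and e Z CO (60 + 73 = 133) plus the double crossovers (8).
RF(z–co) = (133 + 8) / 2357 = 141/2357 = 0.0598 → 6.0 m.u.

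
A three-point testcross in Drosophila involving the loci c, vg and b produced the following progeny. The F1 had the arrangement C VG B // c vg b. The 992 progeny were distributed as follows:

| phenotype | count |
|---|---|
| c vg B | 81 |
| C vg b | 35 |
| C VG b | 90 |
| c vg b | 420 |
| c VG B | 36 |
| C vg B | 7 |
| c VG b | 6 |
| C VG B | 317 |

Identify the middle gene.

vg

The two rarest classes, C vg B and c VG b, are the double crossovers. Comparing them with the parentals, only the vg allele has switched, so vg is the middle locus and the order is b – vg – c.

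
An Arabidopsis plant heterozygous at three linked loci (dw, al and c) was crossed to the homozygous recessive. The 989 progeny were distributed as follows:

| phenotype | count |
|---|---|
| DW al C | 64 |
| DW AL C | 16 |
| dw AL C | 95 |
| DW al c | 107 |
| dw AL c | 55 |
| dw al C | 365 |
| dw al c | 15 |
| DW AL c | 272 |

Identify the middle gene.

c

The two most frequent reciprocal classes, dw al C and DW AL c, are the parental types, so the F1 was dw al C / DW AL c.
The two rarest classes, dw al c and DW AL C, are the double crossovers. Comparing them with the parentals, only the c allele has switched, so c is the middle locus and the order is al – c – dw.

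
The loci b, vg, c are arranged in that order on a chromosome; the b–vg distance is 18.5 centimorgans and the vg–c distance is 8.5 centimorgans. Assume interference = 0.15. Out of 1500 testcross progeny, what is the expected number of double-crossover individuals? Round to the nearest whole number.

20

Map distances give recombination frequencies of 0.185 and 0.085 for the two intervals.
With interference 0.15 (so coincidence = 0.85), expected double-crossover frequency = 0.185 × 0.085 × 0.85 = 0.01337.
Expected number = 0.01337 × 1500 = 20.05 ≈ 20.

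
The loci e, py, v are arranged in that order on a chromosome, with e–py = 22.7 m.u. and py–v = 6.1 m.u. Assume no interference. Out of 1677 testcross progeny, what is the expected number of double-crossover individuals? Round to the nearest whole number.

23

Map distances give recombination frequencies of 0.227 and 0.061 for the two intervals.
With no interference, expected double-crossover frequency = 0.227 × 0.061 = 0.01385.
Expected number = 0.01385 × 1677 = 23.22 ≈ 23.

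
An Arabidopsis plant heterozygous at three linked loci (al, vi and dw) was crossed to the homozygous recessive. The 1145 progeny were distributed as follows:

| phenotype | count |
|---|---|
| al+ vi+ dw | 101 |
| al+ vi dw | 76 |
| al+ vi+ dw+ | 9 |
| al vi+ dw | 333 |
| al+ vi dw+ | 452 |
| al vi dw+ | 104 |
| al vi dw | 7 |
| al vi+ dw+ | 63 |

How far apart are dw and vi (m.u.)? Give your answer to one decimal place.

13.5 m.u.

The two most frequent reciprocal classes, al+ vi dw+ and al vi+ dw, are the parental types, so the F1 was al+ vi dw+ / al vi+ dw.
The two rarest classes, al+ vi+ dw+ and al vi dw, are the double crossovers. Comparing them with the parentals, only the vi allele has switched, so vi is the middle locus and the order is al – vi – dw.
Crossovers in the vi–dw interval produce the single-crossover classes al+ vi dw and al vi+ dw+ (76 + 63 = 139) plus the double crossovers (16).
RF(vi–dw) = (139 + 16) / 1145 = 155/1145 = 0.1354 → 13.5 m.u.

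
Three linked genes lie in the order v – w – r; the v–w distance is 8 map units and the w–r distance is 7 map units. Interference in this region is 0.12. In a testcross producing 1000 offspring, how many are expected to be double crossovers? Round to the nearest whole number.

5

Map distances give recombination frequencies of 0.080 and 0.070 for the two intervals.
With interference 0.12 (so coincidence = 0.88), expected double-crossover frequency = 0.080 × 0.070 × 0.88 = 0.00493.
Expected number = 0.00493 × 1000 = 4.93 ≈ 5.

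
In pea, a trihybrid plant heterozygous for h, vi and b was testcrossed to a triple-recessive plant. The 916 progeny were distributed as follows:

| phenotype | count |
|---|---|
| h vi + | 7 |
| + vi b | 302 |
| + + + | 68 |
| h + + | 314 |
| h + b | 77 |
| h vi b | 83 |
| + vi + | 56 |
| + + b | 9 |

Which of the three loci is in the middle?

The two most frequent reciprocal classes, h + + and + vi b, are the parental types, so the F1 was h + + / + vi b.
The two rarest classes, h vi + and + + b, are the double crossovers. Comparing them with the parentals, only the vi allele has switched, so vi is the middle locus and the order is b – vi – h.

vi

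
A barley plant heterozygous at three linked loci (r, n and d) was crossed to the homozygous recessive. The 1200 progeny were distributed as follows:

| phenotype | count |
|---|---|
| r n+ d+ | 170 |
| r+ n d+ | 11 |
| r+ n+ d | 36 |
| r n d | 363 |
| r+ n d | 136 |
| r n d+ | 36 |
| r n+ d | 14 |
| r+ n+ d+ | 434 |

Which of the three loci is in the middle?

The two most frequent reciprocal classes, r n d and r+ n+ d+, are the parental types, so the F1 was r n d / r+ n+ d+.
The two rarest classes, r n+ d and r+ n d+, are the double crossovers. Comparing them with the parentals, only the n allele has switched, so n is the middle locus and the order is d – n – r.

n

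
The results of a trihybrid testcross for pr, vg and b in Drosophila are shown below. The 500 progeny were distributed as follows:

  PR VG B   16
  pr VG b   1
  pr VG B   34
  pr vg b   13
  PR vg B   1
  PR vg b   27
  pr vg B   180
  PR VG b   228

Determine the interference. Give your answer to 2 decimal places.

The two most frequent reciprocal classes, PR VG b and pr vg B, are the parental types, so the F1 was PR VG b / pr vg B.
The two rarest classes, pr VG b and PR vg B, are the double crossovers. Comparing them with the parentals, only the pr allele has switched, so pr is the middle locus and the order is vg – pr – b.
vg–pr: (61 + 2)/500 = 0.1260; pr–b: (29 + 2)/500 = 0.0620.
Expected DCO frequency = 0.1260 × 0.0620 ≈ 0.00781; observed = 2/500 ≈ 0.00400.
Coefficient of coincidence = 0.00400/0.00781 ≈ 0.51; interference = 1 − 0.51 = 0.49.

0.49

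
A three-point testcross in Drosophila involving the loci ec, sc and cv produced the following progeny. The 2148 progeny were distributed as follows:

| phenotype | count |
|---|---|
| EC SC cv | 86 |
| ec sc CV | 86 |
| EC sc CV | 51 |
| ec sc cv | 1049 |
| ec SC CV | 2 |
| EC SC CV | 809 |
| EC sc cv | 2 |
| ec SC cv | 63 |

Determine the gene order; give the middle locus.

ec

The two most frequent reciprocal classes, ec sc cv and EC SC CV, are the parental types, so the F1 was ec sc cv / EC SC CV.
The two rarest classes, EC sc cv and ec SC CV, are the double crossovers. Comparing them with the parentals, only the ec allele has switched, so ec is the middle locus and the order is cv – ec – sc.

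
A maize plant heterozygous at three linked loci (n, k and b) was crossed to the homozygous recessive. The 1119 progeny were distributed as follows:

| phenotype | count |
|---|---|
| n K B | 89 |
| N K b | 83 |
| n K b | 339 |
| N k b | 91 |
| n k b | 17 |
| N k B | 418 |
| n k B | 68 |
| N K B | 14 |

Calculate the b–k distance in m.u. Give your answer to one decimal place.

The two most frequent reciprocal classes, N k B and n K b, are the parental types, so the F1 was N k B / n K b.
The two rarest classes, N K B and n k b, are the double crossovers. Comparing them with the parentals, only the k allele has switched, so k is the middle locus and the order is n – k – b.
Crossovers in the k–b interval produce the single-crossover classes N k b and n K B (91 + 89 = 180) plus the double crossovers (31).
RF(k–b) = (180 + 31) / 1119 = 211/1119 = 0.1886 → 18.9 m.u.

18.9 m.u.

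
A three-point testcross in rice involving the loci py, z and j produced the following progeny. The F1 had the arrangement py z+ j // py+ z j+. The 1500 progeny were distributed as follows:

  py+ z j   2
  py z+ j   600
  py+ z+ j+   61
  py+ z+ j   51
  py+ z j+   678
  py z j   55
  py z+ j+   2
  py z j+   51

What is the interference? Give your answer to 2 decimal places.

0.53

The two rarest classes, py z+ j+ and py+ z j, are the double crossovers. Comparing them with the parentals, only the j allele has switched, so j is the middle locus and the order is z – j – py.
z–j: (116 + 4)/1500 = 0.0800; j–py: (102 + 4)/1500 = 0.0707.
Expected DCO frequency = 0.0800 × 0.0707 ≈ 0.00566; observed = 4/1500 ≈ 0.00267.
Coefficient of coincidence = 0.00267/0.00566 ≈ 0.47; interference = 1 − 0.47 = 0.53.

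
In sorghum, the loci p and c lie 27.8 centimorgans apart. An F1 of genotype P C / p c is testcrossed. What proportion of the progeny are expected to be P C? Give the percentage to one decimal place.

36.1%

A map distance of 27.8 centimorgans corresponds to a recombination frequency of 0.278.
The F1 is P C / p c, so P C is a parental gamete class with expected frequency (1 − r)/2 = 0.722/2 = 0.3610.
That is 0.3610 = 36.1% of the progeny.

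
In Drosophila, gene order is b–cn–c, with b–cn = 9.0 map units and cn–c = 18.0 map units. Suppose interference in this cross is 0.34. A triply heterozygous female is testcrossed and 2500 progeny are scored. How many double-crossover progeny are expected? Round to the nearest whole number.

Map distances give recombination frequencies of 0.090 and 0.180 for the two intervals.
With interference 0.34 (so coincidence = 0.66), expected double-crossover frequency = 0.090 × 0.180 × 0.66 = 0.01069.
Expected number = 0.01069 × 2500 = 26.73 ≈ 27.

27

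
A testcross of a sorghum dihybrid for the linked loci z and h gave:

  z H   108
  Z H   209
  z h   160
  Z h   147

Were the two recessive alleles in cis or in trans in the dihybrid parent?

cis

The two most frequent classes are Z H (209) and z h (160); these are the parental (non-recombinant) types.
So the F1 carried Z H on one chromosome and z h on the other — the recessive alleles are on the same chromosome (cis / coupling).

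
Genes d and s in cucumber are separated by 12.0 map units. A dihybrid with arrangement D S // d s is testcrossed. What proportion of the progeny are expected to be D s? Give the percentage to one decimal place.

6.0%

A map distance of 12.0 map units corresponds to a recombination frequency of 0.120.
The F1 is D S / d s, so D s is a recombinant gamete class with expected frequency r/2 = 0.120/2 = 0.0600.
That is 0.0600 = 6.0% of the progeny.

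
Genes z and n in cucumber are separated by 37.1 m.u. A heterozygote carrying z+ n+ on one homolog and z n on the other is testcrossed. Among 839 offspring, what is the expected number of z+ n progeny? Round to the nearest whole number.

A map distance of 37.1 m.u. corresponds to a recombination frequency of 0.371.
The F1 is z+ n+ / z n, so z+ n is a recombinant gamete class with expected frequency r/2 = 0.371/2 = 0.1855.
Expected number = 0.1855 × 839 = 155.63 ≈ 156.

156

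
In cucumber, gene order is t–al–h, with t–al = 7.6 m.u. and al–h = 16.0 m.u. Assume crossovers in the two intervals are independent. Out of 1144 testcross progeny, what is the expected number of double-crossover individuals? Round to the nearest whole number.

Map distances give recombination frequencies of 0.076 and 0.160 for the two intervals.
With no interference, expected double-crossover frequency = 0.076 × 0.160 = 0.01216.
Expected number = 0.01216 × 1144 = 13.91 ≈ 14.

14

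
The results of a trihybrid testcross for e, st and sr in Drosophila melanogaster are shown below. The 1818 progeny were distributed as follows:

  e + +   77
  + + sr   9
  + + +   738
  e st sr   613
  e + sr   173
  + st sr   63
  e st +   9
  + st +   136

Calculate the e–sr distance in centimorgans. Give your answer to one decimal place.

The two most frequent reciprocal classes, e st sr and + + +, are the parental types, so the F1 was e st sr / + + +.
The two rarest classes, e st + and + + sr, are the double crossovers. Comparing them with the parentals, only the sr allele has switched, so sr is the middle locus and the order is e – sr – st.
Crossovers in the e–sr interval produce the single-crossover classes + st sr and e + + (63 + 77 = 140) plus the double crossovers (18).
RF(e–sr) = (140 + 18) / 1818 = 158/1818 = 0.0869 → 8.7 centimorgans.

8.7 centimorgans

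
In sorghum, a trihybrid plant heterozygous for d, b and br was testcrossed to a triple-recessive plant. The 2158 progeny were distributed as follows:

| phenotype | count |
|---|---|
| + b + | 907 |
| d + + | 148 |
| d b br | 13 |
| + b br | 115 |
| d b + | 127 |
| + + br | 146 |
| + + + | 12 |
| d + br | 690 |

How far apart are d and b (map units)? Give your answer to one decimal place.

13.8 map units

The two most frequent reciprocal classes, + b + and d + br, are the parental types, so the F1 was + b + / d + br.
The two rarest classes, + + + and d b br, are the double crossovers. Comparing them with the parentals, only the b allele has switched, so b is the middle locus and the order is br – b – d.
Crossovers in the b–d interval produce the single-crossover classes d b + and + + br (127 + 146 = 273) plus the double crossovers (25).
RF(b–d) = (273 + 25) / 2158 = 298/2158 = 0.1381 → 13.8 map units.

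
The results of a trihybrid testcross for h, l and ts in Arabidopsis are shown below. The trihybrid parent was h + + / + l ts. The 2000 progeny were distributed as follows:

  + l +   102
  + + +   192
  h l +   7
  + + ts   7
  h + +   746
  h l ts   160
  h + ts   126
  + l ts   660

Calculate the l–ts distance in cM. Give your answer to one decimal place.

12.1 cM

The two rarest classes, h l + and + + ts, are the double crossovers. Comparing them with the parentals, only the l allele has switched, so l is the middle locus and the order is h – l – ts.
Crossovers in the l–ts interval produce the single-crossover classes h + ts and + l + (126 + 102 = 228) plus the double crossovers (14).
RF(l–ts) = (228 + 14) / 2000 = 242/2000 = 0.1210 → 12.1 cM.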